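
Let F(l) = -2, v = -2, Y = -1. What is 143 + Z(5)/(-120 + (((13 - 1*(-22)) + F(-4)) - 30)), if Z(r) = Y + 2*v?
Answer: 16736/117 ≈ 143.04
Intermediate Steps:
Z(r) = -5 (Z(r) = -1 + 2*(-2) = -1 - 4 = -5)
143 + Z(5)/(-120 + (((13 - 1*(-22)) + F(-4)) - 30)) = 143 - 5/(-120 + (((13 - 1*(-22)) - 2) - 30)) = 143 - 5/(-120 + (((13 + 22) - 2) - 30)) = 143 - 5/(-120 + ((35 - 2) - 30)) = 143 - 5/(-120 + (33 - 30)) = 143 - 5/(-120 + 3) = 143 - 5/(-117) = 143 - 5*(-1/117) = 143 + 5/117 = 16736/117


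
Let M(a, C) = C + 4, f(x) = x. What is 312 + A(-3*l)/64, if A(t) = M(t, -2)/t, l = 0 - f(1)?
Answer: 29953/96 ≈ 312.01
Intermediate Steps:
M(a, C) = 4 + C
l = -1 (l = 0 - 1*1 = 0 - 1 = -1)
A(t) = 2/t (A(t) = (4 - 2)/t = 2/t)
312 + A(-3*l)/64 = 312 + (2/((-3*(-1))))/64 = 312 + (2/3)*(1/64) = 312 + (2*(⅓))*(1/64) = 312 + (⅔)*(1/64) = 312 + 1/96 = 29953/96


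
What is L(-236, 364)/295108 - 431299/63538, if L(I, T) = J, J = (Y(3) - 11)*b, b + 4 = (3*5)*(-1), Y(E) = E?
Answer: -1674606941/246718054 ≈ -6.7875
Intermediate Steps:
b = -19 (b = -4 + (3*5)*(-1) = -4 + 15*(-1) = -4 - 15 = -19)
J = 152 (J = (3 - 11)*(-19) = -8*(-19) = 152)
L(I, T) = 152
L(-236, 364)/295108 - 431299/63538 = 152/295108 - 431299/63538 = 152*(1/295108) - 431299*1/63538 = 2/3883 - 431299/63538 = -1674606941/246718054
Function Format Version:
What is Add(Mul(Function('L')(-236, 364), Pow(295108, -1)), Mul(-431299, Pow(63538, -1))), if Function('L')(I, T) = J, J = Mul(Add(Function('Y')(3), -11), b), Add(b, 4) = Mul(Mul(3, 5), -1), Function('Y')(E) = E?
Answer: Rational(-1674606941, 246718054) ≈ -6.7875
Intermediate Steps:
b = -19 (b = Add(-4, Mul(Mul(3, 5), -1)) = Add(-4, Mul(15, -1)) = Add(-4, -15) = -19)
J = 152 (J = Mul(Add(3, -11), -19) = Mul(-8, -19) = 152)
Function('L')(I, T) = 152
Add(Mul(Function('L')(-236, 364), Pow(295108, -1)), Mul(-431299, Pow(63538, -1))) = Add(Mul(152, Pow(295108, -1)), Mul(-431299, Pow(63538, -1))) = Add(Mul(152, Rational(1, 295108)), Mul(-431299, Rational(1, 63538))) = Add(Rational(2, 3883), Rational(-431299, 63538)) = Rational(-1674606941, 246718054)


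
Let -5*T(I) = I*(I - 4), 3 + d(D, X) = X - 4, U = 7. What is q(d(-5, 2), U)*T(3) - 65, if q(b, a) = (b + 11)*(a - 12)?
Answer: -83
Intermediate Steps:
d(D, X) = -7 + X (d(D, X) = -3 + (X - 4) = -3 + (-4 + X) = -7 + X)
T(I) = -I*(-4 + I)/5 (T(I) = -I*(I - 4)/5 = -I*(-4 + I)/5)
q(b, a) = (-12 + a)*(11 + b) (q(b, a) = (11 + b)*(-12 + a) = (-12 + a)*(11 + b))
q(d(-5, 2), U)*T(3) - 65 = (-132 - 12*(-7 + 2) + 11*7 + 7*(-7 + 2))*((⅕)*3*(4 - 1*3)) - 65 = (-132 - 12*(-5) + 77 + 7*(-5))*((⅕)*3*(4 - 3)) - 65 = (-132 + 60 + 77 - 35)*((⅕)*3*1) - 65 = -30*⅗ - 65 = -18 - 65 = -83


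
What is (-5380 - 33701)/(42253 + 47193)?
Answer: -5583/12778 ≈ -0.43692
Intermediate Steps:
(-5380 - 33701)/(42253 + 47193) = -39081/89446 = -39081*1/89446 = -5583/12778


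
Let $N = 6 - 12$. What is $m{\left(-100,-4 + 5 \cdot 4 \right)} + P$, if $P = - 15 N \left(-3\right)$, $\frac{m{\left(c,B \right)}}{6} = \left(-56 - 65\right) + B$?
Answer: $-900$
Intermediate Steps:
$N = -6$ ($N = 6 - 12 = -6$)
$m{\left(c,B \right)} = -726 + 6 B$ ($m{\left(c,B \right)} = 6 \left(\left(-56 - 65\right) + B\right) = 6 \left(-121 + B\right) = -726 + 6 B$)
$P = -270$ ($P = - 15 \left(-6\right) \left(-3\right) = - \left(-90\right) \left(-3\right) = \left(-1\right) 270 = -270$)
$m{\left(-100,-4 + 5 \cdot 4 \right)} + P = \left(-726 + 6 \left(-4 + 5 \cdot 4\right)\right) - 270 = \left(-726 + 6 \left(-4 + 20\right)\right) - 270 = \left(-726 + 6 \cdot 16\right) - 270 = \left(-726 + 96\right) - 270 = -630 - 270 = -900$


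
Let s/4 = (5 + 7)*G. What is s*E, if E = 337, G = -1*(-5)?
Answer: 80880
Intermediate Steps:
G = 5
s = 240 (s = 4*((5 + 7)*5) = 4*(12*5) = 4*60 = 240)
s*E = 240*337 = 80880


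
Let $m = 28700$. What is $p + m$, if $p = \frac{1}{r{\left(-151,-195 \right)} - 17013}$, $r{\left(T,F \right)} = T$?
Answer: $\frac{492606799}{17164} \approx 28700.0$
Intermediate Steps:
$p = - \frac{1}{17164}$ ($p = \frac{1}{-151 - 17013} = \frac{1}{-17164} = - \frac{1}{17164} \approx -5.8261 \cdot 10^{-5}$)
$p + m = - \frac{1}{17164} + 28700 = \frac{492606799}{17164}$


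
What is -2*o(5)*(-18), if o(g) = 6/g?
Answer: 216/5 ≈ 43.200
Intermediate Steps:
-2*o(5)*(-18) = -12/5*(-18) = 216/5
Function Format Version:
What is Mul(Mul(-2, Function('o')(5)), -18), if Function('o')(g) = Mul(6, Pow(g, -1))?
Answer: Rational(216, 5) ≈ 43.200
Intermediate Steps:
Mul(Mul(-2, Function('o')(5)), -18) = Mul(Mul(-2, Mul(6, Pow(5, -1))), -18) = Mul(Mul(-2, Mul(6, Rational(1, 5))), -18) = Mul(Mul(-2, Rational(6, 5)), -18) = Mul(Rational(-12, 5), -18) = Rational(216, 5)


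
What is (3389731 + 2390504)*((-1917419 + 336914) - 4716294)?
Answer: -36396977967765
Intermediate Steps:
(3389731 + 2390504)*((-1917419 + 336914) - 4716294) = 5780235*(-1580505 - 4716294) = 5780235*(-6296799) = -36396977967765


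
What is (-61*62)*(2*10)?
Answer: -75640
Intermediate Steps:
(-61*62)*(2*10) = -3782*20 = -75640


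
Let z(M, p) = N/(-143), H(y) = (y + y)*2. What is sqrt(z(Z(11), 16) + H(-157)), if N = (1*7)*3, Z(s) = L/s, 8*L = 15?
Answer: 5*I*sqrt(513799)/143 ≈ 25.063*I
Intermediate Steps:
L = 15/8 (L = (1/8)*15 = 15/8 ≈ 1.8750)
H(y) = 4*y (H(y) = (2*y)*2 = 4*y)
Z(s) = 15/(8*s)
N = 21 (N = 7*3 = 21)
z(M, p) = -21/143 (z(M, p) = 21/(-143) = 21*(-1/143) = -21/143)
sqrt(z(Z(11), 16) + H(-157)) = sqrt(-21/143 + 4*(-157)) = sqrt(-21/143 - 628) = sqrt(-89825/143) = 5*I*sqrt(513799)/143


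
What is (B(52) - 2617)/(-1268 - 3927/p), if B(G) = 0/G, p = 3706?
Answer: 570506/276655 ≈ 2.0622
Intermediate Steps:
B(G) = 0
(B(52) - 2617)/(-1268 - 3927/p) = (0 - 2617)/(-1268 - 3927/3706) = -2617/(-1268 - 3927*1/3706) = -2617/(-1268 - 231/218) = -2617/(-276655/218) = -2617*(-218/276655) = 570506/276655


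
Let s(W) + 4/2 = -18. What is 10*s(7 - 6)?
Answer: -200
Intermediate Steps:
s(W) = -20 (s(W) = -2 - 18 = -20)
10*s(7 - 6) = 10*(-20) = -200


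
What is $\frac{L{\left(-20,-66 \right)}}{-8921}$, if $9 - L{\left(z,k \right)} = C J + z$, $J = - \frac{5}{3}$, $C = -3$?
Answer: $- \frac{24}{8921} \approx -0.0026903$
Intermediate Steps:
$J = - \frac{5}{3}$ ($J = \left(-5\right) \frac{1}{3} = - \frac{5}{3} \approx -1.6667$)
$L{\left(z,k \right)} = 4 - z$ ($L{\left(z,k \right)} = 9 - \left(\left(-3\right) \left(- \frac{5}{3}\right) + z\right) = 9 - \left(5 + z\right) = 4 - z$)
$\frac{L{\left(-20,-66 \right)}}{-8921} = \frac{4 - -20}{-8921} = \left(4 + 20\right) \left(- \frac{1}{8921}\right) = 24 \left(- \frac{1}{8921}\right) = - \frac{24}{8921}$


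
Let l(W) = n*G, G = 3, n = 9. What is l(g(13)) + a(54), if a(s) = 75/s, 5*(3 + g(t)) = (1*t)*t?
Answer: 511/18 ≈ 28.389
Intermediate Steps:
g(t) = -3 + t²/5 (g(t) = -3 + ((1*t)*t)/5 = -3 + (t*t)/5 = -3 + t²/5)
l(W) = 27 (l(W) = 9*3 = 27)
l(g(13)) + a(54) = 27 + 75/54 = 27 + 75*(1/54) = 27 + 25/18 = 511/18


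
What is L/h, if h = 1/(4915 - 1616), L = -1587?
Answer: -5235513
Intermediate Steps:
h = 1/3299 ≈ 0.00030312
L/h = -1587/1/3299 = -1587*3299 = -5235513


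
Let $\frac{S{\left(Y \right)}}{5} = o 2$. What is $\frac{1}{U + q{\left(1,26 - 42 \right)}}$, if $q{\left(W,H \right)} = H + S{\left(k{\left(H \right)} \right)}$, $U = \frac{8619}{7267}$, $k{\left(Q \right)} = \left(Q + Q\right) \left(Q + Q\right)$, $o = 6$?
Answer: $\frac{43}{1943} \approx 0.022131$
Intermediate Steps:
$k{\left(Q \right)} = 4 Q^{2}$ ($k{\left(Q \right)} = 2 Q 2 Q = 4 Q^{2}$)
$U = \frac{51}{43}$ ($U = 8619 \cdot \frac{1}{7267} = \frac{51}{43} \approx 1.186$)
$S{\left(Y \right)} = 60$ ($S{\left(Y \right)} = 5 \cdot 6 \cdot 2 = 5 \cdot 12 = 60$)
$q{\left(W,H \right)} = 60 + H$ ($q{\left(W,H \right)} = H + 60 = 60 + H$)
$\frac{1}{U + q{\left(1,26 - 42 \right)}} = \frac{1}{\frac{51}{43} + \left(60 + \left(26 - 42\right)\right)} = \frac{1}{\frac{51}{43} + \left(60 - 16\right)} = \frac{1}{\frac{51}{43} + 44} = \frac{1}{\frac{1943}{43}} = \frac{43}{1943}$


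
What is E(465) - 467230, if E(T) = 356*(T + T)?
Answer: -136150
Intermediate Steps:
E(T) = 712*T (E(T) = 356*(2*T) = 712*T)
E(465) - 467230 = 712*465 - 467230 = 331080 - 467230 = -136150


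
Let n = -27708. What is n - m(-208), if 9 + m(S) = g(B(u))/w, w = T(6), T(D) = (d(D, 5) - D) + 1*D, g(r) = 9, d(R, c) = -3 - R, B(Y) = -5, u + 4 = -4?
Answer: -27698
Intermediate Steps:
u = -8 (u = -4 - 4 = -8)
T(D) = -3 - D (T(D) = ((-3 - D) - D) + 1*D = (-3 - 2*D) + D = -3 - D)
w = -9 (w = -3 - 1*6 = -3 - 6 = -9)
m(S) = -10 (m(S) = -9 + 9/(-9) = -9 + 9*(-1/9) = -9 - 1 = -10)
n - m(-208) = -27708 - 1*(-10) = -27708 + 10 = -27698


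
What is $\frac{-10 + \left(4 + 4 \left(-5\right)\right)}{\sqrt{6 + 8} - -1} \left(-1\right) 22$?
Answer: $-44 + 44 \sqrt{14} \approx 120.63$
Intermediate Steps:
$\frac{-10 + \left(4 + 4 \left(-5\right)\right)}{\sqrt{6 + 8} - -1} \left(-1\right) 22 = \frac{-10 + \left(4 - 20\right)}{\sqrt{14} + \left(-2 + 3\right)} \left(-1\right) 22 = \frac{-10 - 16}{\sqrt{14} + 1} \left(-1\right) 22 = - \frac{26}{1 + \sqrt{14}} \left(-1\right) 22 = \frac{26}{1 + \sqrt{14}} \cdot 22 = \frac{572}{1 + \sqrt{14}}$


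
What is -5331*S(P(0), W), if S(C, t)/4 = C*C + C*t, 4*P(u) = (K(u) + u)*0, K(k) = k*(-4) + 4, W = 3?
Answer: 0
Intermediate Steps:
K(k) = 4 - 4*k (K(k) = -4*k + 4 = 4 - 4*k)
P(u) = 0 (P(u) = (((4 - 4*u) + u)*0)/4 = ((4 - 3*u)*0)/4 = (¼)*0 = 0)
S(C, t) = 4*C² + 4*C*t (S(C, t) = 4*(C*C + C*t) = 4*(C² + C*t) = 4*C² + 4*C*t)
-5331*S(P(0), W) = -21324*0*(0 + 3) = -21324*0*3 = -5331*0 = 0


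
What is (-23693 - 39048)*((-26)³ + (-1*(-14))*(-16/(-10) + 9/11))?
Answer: 60533646138/55 ≈ 1.1006e+9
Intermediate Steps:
(-23693 - 39048)*((-26)³ + (-1*(-14))*(-16/(-10) + 9/11)) = -62741*(-17576 + 14*(-16*(-⅒) + 9*(1/11))) = -62741*(-17576 + 14*(8/5 + 9/11)) = -62741*(-17576 + 14*(133/55)) = -62741*(-17576 + 1862/55) = -62741*(-964818/55) = 60533646138/55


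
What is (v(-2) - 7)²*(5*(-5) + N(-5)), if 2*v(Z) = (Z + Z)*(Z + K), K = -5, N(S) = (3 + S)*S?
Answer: -735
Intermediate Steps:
N(S) = S*(3 + S)
v(Z) = Z*(-5 + Z) (v(Z) = ((Z + Z)*(Z - 5))/2 = ((2*Z)*(-5 + Z))/2 = (2*Z*(-5 + Z))/2 = Z*(-5 + Z))
(v(-2) - 7)²*(5*(-5) + N(-5)) = (-2*(-5 - 2) - 7)²*(5*(-5) - 5*(3 - 5)) = (-2*(-7) - 7)²*(-25 - 5*(-2)) = (14 - 7)²*(-25 + 10) = 7²*(-15) = 49*(-15) = -735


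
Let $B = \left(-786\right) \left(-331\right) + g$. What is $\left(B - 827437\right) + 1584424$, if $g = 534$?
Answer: $1017687$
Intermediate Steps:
$B = 260700$ ($B = \left(-786\right) \left(-331\right) + 534 = 260166 + 534 = 260700$)
$\left(B - 827437\right) + 1584424 = \left(260700 - 827437\right) + 1584424 = -566737 + 1584424 = 1017687$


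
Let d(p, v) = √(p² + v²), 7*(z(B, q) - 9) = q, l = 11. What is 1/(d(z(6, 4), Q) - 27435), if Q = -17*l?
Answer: -268863/7375912811 - 7*√1717970/36879564055 ≈ -3.6700e-5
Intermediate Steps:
z(B, q) = 9 + q/7
Q = -187 (Q = -17*11 = -187)
1/(d(z(6, 4), Q) - 27435) = 1/(√((9 + (⅐)*4)² + (-187)²) - 27435) = 1/(√((9 + 4/7)² + 34969) - 27435) = 1/(√((67/7)² + 34969) - 27435) = 1/(√(4489/49 + 34969) - 27435) = 1/(√(1717970/49) - 27435) = 1/(√1717970/7 - 27435) = 1/(-27435 + √1717970/7)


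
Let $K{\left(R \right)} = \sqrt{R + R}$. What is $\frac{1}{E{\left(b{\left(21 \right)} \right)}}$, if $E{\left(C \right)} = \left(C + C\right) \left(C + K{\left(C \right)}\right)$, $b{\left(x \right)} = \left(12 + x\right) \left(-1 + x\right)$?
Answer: $\frac{1}{868560} - \frac{\sqrt{330}}{286624800} \approx 1.088 \cdot 10^{-6}$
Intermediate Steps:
$b{\left(x \right)} = \left(-1 + x\right) \left(12 + x\right)$
$K{\left(R \right)} = \sqrt{2} \sqrt{R}$ ($K{\left(R \right)} = \sqrt{2 R} = \sqrt{2} \sqrt{R}$)
$E{\left(C \right)} = 2 C \left(C + \sqrt{2} \sqrt{C}\right)$ ($E{\left(C \right)} = \left(C + C\right) \left(C + \sqrt{2} \sqrt{C}\right) = 2 C \left(C + \sqrt{2} \sqrt{C}\right)$)
$\frac{1}{E{\left(b{\left(21 \right)} \right)}} = \frac{1}{2 \left(-12 + 21^{2} + 11 \cdot 21\right) \left(\left(-12 + 21^{2} + 11 \cdot 21\right) + \sqrt{2} \sqrt{-12 + 21^{2} + 11 \cdot 21}\right)} = \frac{1}{2 \left(-12 + 441 + 231\right) \left(\left(-12 + 441 + 231\right) + \sqrt{2} \sqrt{-12 + 441 + 231}\right)} = \frac{1}{2 \cdot 660 \left(660 + \sqrt{2} \sqrt{660}\right)} = \frac{1}{2 \cdot 660 \left(660 + \sqrt{2} \cdot 2 \sqrt{165}\right)} = \frac{1}{2 \cdot 660 \left(660 + 2 \sqrt{330}\right)} = \frac{1}{871200 + 2640 \sqrt{330}}$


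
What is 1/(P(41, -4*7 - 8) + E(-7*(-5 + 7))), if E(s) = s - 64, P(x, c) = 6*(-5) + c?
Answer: -1/144 ≈ -0.0069444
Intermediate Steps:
P(x, c) = -30 + c
E(s) = -64 + s
1/(P(41, -4*7 - 8) + E(-7*(-5 + 7))) = 1/((-30 + (-4*7 - 8)) + (-64 - 7*(-5 + 7))) = 1/((-30 + (-28 - 8)) + (-64 - 7*2)) = 1/((-30 - 36) + (-64 - 14)) = 1/(-66 - 78) = 1/(-144) = -1/144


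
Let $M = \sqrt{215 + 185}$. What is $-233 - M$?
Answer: $-253$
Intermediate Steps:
$M = 20$ ($M = \sqrt{400} = 20$)
$-233 - M = -233 - 20 = -253$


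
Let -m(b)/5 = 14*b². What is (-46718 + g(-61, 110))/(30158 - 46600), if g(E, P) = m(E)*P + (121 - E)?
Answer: 14349118/8221 ≈ 1745.4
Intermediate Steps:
m(b) = -70*b²
g(E, P) = 121 - E - 70*P*E² (g(E, P) = (-70*E²)*P + (121 - E) = -70*P*E² + (121 - E) = 121 - E - 70*P*E²)
(-46718 + g(-61, 110))/(30158 - 46600) = (-46718 + (121 - 1*(-61) - 70*110*(-61)²))/(30158 - 46600) = (-46718 + (121 + 61 - 70*110*3721))/(-16442) = (-46718 + (121 + 61 - 28651700))*(-1/16442) = (-46718 - 28651518)*(-1/16442) = -28698236*(-1/16442) = 14349118/8221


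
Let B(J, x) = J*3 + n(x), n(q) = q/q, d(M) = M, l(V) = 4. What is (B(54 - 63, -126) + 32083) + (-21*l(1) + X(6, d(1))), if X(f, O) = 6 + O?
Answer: 31980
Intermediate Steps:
n(q) = 1
B(J, x) = 1 + 3*J (B(J, x) = J*3 + 1 = 3*J + 1 = 1 + 3*J)
(B(54 - 63, -126) + 32083) + (-21*l(1) + X(6, d(1))) = ((1 + 3*(54 - 63)) + 32083) + (-21*4 + (6 + 1)) = ((1 + 3*(-9)) + 32083) + (-84 + 7) = ((1 - 27) + 32083) - 77 = (-26 + 32083) - 77 = 32057 - 77 = 31980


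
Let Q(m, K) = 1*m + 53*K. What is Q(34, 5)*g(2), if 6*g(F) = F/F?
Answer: 299/6 ≈ 49.833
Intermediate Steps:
g(F) = ⅙ (g(F) = (F/F)/6 = (⅙)*1 = ⅙)
Q(m, K) = m + 53*K
Q(34, 5)*g(2) = (34 + 53*5)*(⅙) = (34 + 265)*(⅙) = 299*(⅙) = 299/6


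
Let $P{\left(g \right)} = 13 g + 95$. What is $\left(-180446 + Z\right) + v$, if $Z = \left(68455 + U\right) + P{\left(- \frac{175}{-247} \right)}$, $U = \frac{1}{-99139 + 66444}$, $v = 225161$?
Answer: $\frac{70366505931}{621205} \approx 1.1327 \cdot 10^{5}$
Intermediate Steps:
$P{\left(g \right)} = 95 + 13 g$
$U = - \frac{1}{32695}$ ($U = \frac{1}{-32695} = - \frac{1}{32695} \approx -3.0586 \cdot 10^{-5}$)
$Z = \frac{42589324356}{621205}$ ($Z = \left(68455 - \frac{1}{32695}\right) + \left(95 + 13 \left(- \frac{175}{-247}\right)\right) = \frac{2238136224}{32695} + \left(95 + 13 \left(\left(-175\right) \left(- \frac{1}{247}\right)\right)\right) = \frac{2238136224}{32695} + \left(95 + 13 \cdot \frac{175}{247}\right) = \frac{2238136224}{32695} + \left(95 + \frac{175}{19}\right) = \frac{2238136224}{32695} + \frac{1980}{19} = \frac{42589324356}{621205} \approx 68559.0$)
$\left(-180446 + Z\right) + v = \left(-180446 + \frac{42589324356}{621205}\right) + 225161 = - \frac{69504633074}{621205} + 225161 = \frac{70366505931}{621205}$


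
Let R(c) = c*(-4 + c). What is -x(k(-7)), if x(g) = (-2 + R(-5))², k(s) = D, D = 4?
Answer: -1849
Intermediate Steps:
k(s) = 4
x(g) = 1849 (x(g) = (-2 - 5*(-4 - 5))² = (-2 - 5*(-9))² = (-2 + 45)² = 43² = 1849)
-x(k(-7)) = -1*1849 = -1849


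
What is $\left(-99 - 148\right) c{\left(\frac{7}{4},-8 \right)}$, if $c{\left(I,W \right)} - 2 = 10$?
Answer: $-2964$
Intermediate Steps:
$c{\left(I,W \right)} = 12$ ($c{\left(I,W \right)} = 2 + 10 = 12$)
$\left(-99 - 148\right) c{\left(\frac{7}{4},-8 \right)} = \left(-99 - 148\right) 12 = \left(-247\right) 12 = -2964$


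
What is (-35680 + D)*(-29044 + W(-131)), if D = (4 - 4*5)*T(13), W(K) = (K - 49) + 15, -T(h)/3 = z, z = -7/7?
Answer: 1043579152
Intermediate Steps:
z = -1 (z = -7*⅐ = -1)
T(h) = 3 (T(h) = -3*(-1) = 3)
W(K) = -34 + K (W(K) = (-49 + K) + 15 = -34 + K)
D = -48 (D = (4 - 4*5)*3 = (4 - 20)*3 = -16*3 = -48)
(-35680 + D)*(-29044 + W(-131)) = (-35680 - 48)*(-29044 + (-34 - 131)) = -35728*(-29044 - 165) = -35728*(-29209) = 1043579152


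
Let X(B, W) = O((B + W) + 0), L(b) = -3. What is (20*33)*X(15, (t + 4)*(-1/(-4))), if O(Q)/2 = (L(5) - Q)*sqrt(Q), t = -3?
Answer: -12045*sqrt(61) ≈ -94075.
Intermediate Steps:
O(Q) = 2*sqrt(Q)*(-3 - Q) (O(Q) = 2*((-3 - Q)*sqrt(Q)) = 2*(sqrt(Q)*(-3 - Q)) = 2*sqrt(Q)*(-3 - Q))
X(B, W) = 2*sqrt(B + W)*(-3 - B - W) (X(B, W) = 2*sqrt((B + W) + 0)*(-3 - ((B + W) + 0)) = 2*sqrt(B + W)*(-3 - (B + W)) = 2*sqrt(B + W)*(-3 + (-B - W)) = 2*sqrt(B + W)*(-3 - B - W))
(20*33)*X(15, (t + 4)*(-1/(-4))) = (20*33)*(2*sqrt(15 + (-3 + 4)*(-1/(-4)))*(-3 - 1*15 - (-3 + 4)*(-1/(-4)))) = 660*(2*sqrt(15 + 1*(-1*(-1/4)))*(-3 - 15 - (-1*(-1/4)))) = 660*(2*sqrt(15 + 1*(1/4))*(-3 - 15 - 1/4)) = 660*(2*sqrt(15 + 1/4)*(-3 - 15 - 1*1/4)) = 660*(2*sqrt(61/4)*(-3 - 15 - 1/4)) = 660*(2*(sqrt(61)/2)*(-73/4)) = 660*(-73*sqrt(61)/4) = -12045*sqrt(61)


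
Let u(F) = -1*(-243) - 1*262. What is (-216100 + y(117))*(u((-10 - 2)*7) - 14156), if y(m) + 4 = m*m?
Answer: 2869232625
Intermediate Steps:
u(F) = -19 (u(F) = 243 - 262 = -19)
y(m) = -4 + m**2 (y(m) = -4 + m*m = -4 + m**2)
(-216100 + y(117))*(u((-10 - 2)*7) - 14156) = (-216100 + (-4 + 117**2))*(-19 - 14156) = (-216100 + (-4 + 13689))*(-14175) = (-216100 + 13685)*(-14175) = -202415*(-14175) = 2869232625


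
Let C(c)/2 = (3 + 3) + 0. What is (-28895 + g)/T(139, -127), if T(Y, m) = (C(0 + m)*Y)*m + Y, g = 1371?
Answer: 27524/211697 ≈ 0.13002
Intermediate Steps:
C(c) = 12 (C(c) = 2*((3 + 3) + 0) = 2*(6 + 0) = 2*6 = 12)
T(Y, m) = Y + 12*Y*m (T(Y, m) = (12*Y)*m + Y = 12*Y*m + Y = Y + 12*Y*m)
(-28895 + g)/T(139, -127) = (-28895 + 1371)/((139*(1 + 12*(-127)))) = -27524*1/(139*(1 - 1524)) = -27524/(139*(-1523)) = -27524/(-211697) = -27524*(-1/211697) = 27524/211697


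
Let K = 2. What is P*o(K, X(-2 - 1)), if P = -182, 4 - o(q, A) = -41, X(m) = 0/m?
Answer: -8190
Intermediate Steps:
X(m) = 0
o(q, A) = 45 (o(q, A) = 4 - 1*(-41) = 4 + 41 = 45)
P*o(K, X(-2 - 1)) = -182*45 = -8190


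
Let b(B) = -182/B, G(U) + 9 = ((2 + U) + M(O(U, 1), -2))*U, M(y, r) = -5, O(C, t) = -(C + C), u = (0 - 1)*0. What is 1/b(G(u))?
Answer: 9/182 ≈ 0.049451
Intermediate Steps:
u = 0 (u = -1*0 = 0)
O(C, t) = -2*C
G(U) = -9 + U*(-3 + U) (G(U) = -9 + ((2 + U) - 5)*U = -9 + (-3 + U)*U = -9 + U*(-3 + U))
1/b(G(u)) = 1/(-182/(-9 + 0² - 3*0)) = 1/(-182/(-9 + 0 + 0)) = 1/(-182/(-9)) = 1/(-182*(-⅑)) = 1/(182/9) = 9/182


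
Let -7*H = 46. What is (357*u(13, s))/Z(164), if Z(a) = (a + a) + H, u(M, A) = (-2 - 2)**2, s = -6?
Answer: 6664/375 ≈ 17.771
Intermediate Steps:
H = -46/7 (H = -1/7*46 = -46/7 ≈ -6.5714)
u(M, A) = 16 (u(M, A) = (-4)**2 = 16)
Z(a) = -46/7 + 2*a (Z(a) = (a + a) - 46/7 = 2*a - 46/7 = -46/7 + 2*a)
(357*u(13, s))/Z(164) = (357*16)/(-46/7 + 2*164) = 5712/(-46/7 + 328) = 5712/(2250/7) = 5712*(7/2250) = 6664/375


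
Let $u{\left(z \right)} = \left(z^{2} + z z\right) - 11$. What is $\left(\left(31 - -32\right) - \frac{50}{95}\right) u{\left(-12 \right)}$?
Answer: $\frac{328799}{19} \approx 17305.0$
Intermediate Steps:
$u{\left(z \right)} = -11 + 2 z^{2}$ ($u{\left(z \right)} = \left(z^{2} + z^{2}\right) - 11 = 2 z^{2} - 11 = -11 + 2 z^{2}$)
$\left(\left(31 - -32\right) - \frac{50}{95}\right) u{\left(-12 \right)} = \left(\left(31 - -32\right) - \frac{50}{95}\right) \left(-11 + 2 \left(-12\right)^{2}\right) = \left(\left(31 + 32\right) - \frac{10}{19}\right) \left(-11 + 2 \cdot 144\right) = \left(63 - \frac{10}{19}\right) \left(-11 + 288\right) = \frac{1187}{19} \cdot 277 = \frac{328799}{19}$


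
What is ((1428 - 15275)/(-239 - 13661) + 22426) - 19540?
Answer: 40129247/13900 ≈ 2887.0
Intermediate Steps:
((1428 - 15275)/(-239 - 13661) + 22426) - 19540 = (-13847/(-13900) + 22426) - 19540 = (-13847*(-1/13900) + 22426) - 19540 = (13847/13900 + 22426) - 19540 = 311735247/13900 - 19540 = 40129247/13900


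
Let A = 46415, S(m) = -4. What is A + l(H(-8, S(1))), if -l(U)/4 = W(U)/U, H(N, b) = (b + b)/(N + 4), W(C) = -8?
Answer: 46431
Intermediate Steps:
H(N, b) = 2*b/(4 + N) (H(N, b) = (2*b)/(4 + N) = 2*b/(4 + N))
l(U) = 32/U (l(U) = -(-32)/U = 32/U)
A + l(H(-8, S(1))) = 46415 + 32/((2*(-4)/(4 - 8))) = 46415 + 32/((2*(-4)/(-4))) = 46415 + 32/((2*(-4)*(-¼))) = 46415 + 32/2 = 46415 + 32*(½) = 46415 + 16 = 46431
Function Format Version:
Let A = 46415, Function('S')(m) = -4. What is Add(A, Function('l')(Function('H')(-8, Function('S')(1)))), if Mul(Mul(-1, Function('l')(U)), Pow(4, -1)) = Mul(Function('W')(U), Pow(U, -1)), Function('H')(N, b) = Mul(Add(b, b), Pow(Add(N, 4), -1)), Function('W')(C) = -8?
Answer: 46431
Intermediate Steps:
Function('H')(N, b) = Mul(2, b, Pow(Add(4, N), -1)) (Function('H')(N, b) = Mul(Mul(2, b), Pow(Add(4, N), -1)) = Mul(2, b, Pow(Add(4, N), -1)))
Function('l')(U) = Mul(32, Pow(U, -1)) (Function('l')(U) = Mul(-4, Mul(-8, Pow(U, -1))) = Mul(32, Pow(U, -1)))
Add(A, Function('l')(Function('H')(-8, Function('S')(1)))) = Add(46415, Mul(32, Pow(Mul(2, -4, Pow(Add(4, -8), -1)), -1))) = Add(46415, Mul(32, Pow(Mul(2, -4, Pow(-4, -1)), -1))) = Add(46415, Mul(32, Pow(Mul(2, -4, Rational(-1, 4)), -1))) = Add(46415, Mul(32, Pow(2, -1))) = Add(46415, Mul(32, Rational(1, 2))) = Add(46415, 16) = 46431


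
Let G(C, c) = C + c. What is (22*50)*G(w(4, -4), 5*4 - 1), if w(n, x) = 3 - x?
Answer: 28600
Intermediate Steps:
(22*50)*G(w(4, -4), 5*4 - 1) = (22*50)*((3 - 1*(-4)) + (5*4 - 1)) = 1100*((3 + 4) + (20 - 1)) = 1100*(7 + 19) = 1100*26 = 28600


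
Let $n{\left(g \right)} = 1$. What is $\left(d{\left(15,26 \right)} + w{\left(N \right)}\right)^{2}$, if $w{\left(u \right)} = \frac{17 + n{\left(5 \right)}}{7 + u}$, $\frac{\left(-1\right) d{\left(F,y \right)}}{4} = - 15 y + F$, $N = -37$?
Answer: $\frac{56205009}{25} \approx 2.2482 \cdot 10^{6}$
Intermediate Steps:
$d{\left(F,y \right)} = - 4 F + 60 y$ ($d{\left(F,y \right)} = - 4 \left(- 15 y + F\right) = - 4 \left(F - 15 y\right) = - 4 F + 60 y$)
$w{\left(u \right)} = \frac{18}{7 + u}$ ($w{\left(u \right)} = \frac{17 + 1}{7 + u} = \frac{18}{7 + u}$)
$\left(d{\left(15,26 \right)} + w{\left(N \right)}\right)^{2} = \left(\left(\left(-4\right) 15 + 60 \cdot 26\right) + \frac{18}{7 - 37}\right)^{2} = \left(\left(-60 + 1560\right) + \frac{18}{-30}\right)^{2} = \left(1500 + 18 \left(- \frac{1}{30}\right)\right)^{2} = \left(1500 - \frac{3}{5}\right)^{2} = \left(\frac{7497}{5}\right)^{2} = \frac{56205009}{25}$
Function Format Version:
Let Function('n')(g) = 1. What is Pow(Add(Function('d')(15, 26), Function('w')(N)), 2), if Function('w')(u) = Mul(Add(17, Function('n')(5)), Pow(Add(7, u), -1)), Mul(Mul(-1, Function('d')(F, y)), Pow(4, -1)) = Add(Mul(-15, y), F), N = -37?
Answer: Rational(56205009, 25) ≈ 2.2482e+6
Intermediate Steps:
Function('d')(F, y) = Add(Mul(-4, F), Mul(60, y)) (Function('d')(F, y) = Mul(-4, Add(Mul(-15, y), F)) = Mul(-4, Add(F, Mul(-15, y))) = Add(Mul(-4, F), Mul(60, y)))
Function('w')(u) = Mul(18, Pow(Add(7, u), -1)) (Function('w')(u) = Mul(Add(17, 1), Pow(Add(7, u), -1)) = Mul(18, Pow(Add(7, u), -1)))
Pow(Add(Function('d')(15, 26), Function('w')(N)), 2) = Pow(Add(Add(Mul(-4, 15), Mul(60, 26)), Mul(18, Pow(Add(7, -37), -1))), 2) = Pow(Add(Add(-60, 1560), Mul(18, Pow(-30, -1))), 2) = Pow(Add(1500, Mul(18, Rational(-1, 30))), 2) = Pow(Add(1500, Rational(-3, 5)), 2) = Pow(Rational(7497, 5), 2) = Rational(56205009, 25)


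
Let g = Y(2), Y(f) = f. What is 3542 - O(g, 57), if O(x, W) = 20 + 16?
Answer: 3506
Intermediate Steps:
g = 2
O(x, W) = 36
3542 - O(g, 57) = 3542 - 1*36 = 3542 - 36 = 3506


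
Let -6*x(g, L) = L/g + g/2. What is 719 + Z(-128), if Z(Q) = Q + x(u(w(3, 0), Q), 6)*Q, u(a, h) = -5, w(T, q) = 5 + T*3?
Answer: 7681/15 ≈ 512.07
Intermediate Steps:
w(T, q) = 5 + 3*T
x(g, L) = -g/12 - L/(6*g) (x(g, L) = -(L/g + g/2)/6 = -(g/2 + L/g)/6 = -g/12 - L/(6*g))
Z(Q) = 97*Q/60 (Z(Q) = Q + (-1/12*(-5) - ⅙*6/(-5))*Q = Q + (5/12 - ⅙*6*(-⅕))*Q = Q + (5/12 + ⅕)*Q = Q + 37*Q/60 = 97*Q/60)
719 + Z(-128) = 719 + (97/60)*(-128) = 719 - 3104/15 = 7681/15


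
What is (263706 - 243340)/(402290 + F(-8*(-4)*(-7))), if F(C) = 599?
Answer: 20366/402889 ≈ 0.050550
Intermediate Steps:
(263706 - 243340)/(402290 + F(-8*(-4)*(-7))) = (263706 - 243340)/(402290 + 599) = 20366/402889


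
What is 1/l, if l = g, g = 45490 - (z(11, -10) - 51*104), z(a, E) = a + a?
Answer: 1/50772 ≈ 1.9696e-5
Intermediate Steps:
z(a, E) = 2*a
g = 50772 (g = 45490 - (2*11 - 51*104) = 45490 - (22 - 5304) = 45490 - 1*(-5282) = 45490 + 5282 = 50772)
l = 50772
1/l = 1/50772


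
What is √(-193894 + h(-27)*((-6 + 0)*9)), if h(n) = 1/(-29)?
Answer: 2*I*√40765822/29 ≈ 440.33*I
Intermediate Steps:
h(n) = -1/29
√(-193894 + h(-27)*((-6 + 0)*9)) = √(-193894 - (-6 + 0)*9/29) = √(-193894 - (-6)*9/29) = √(-193894 - 1/29*(-54)) = √(-193894 + 54/29) = √(-5622872/29) = 2*I*√40765822/29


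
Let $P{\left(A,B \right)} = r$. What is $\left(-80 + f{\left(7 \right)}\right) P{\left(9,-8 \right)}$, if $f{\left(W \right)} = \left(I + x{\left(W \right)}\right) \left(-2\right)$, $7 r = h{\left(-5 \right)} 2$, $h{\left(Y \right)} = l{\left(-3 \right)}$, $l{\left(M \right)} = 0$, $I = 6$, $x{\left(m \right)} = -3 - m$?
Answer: $0$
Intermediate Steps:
$h{\left(Y \right)} = 0$
$r = 0$ ($r = \frac{0 \cdot 2}{7} = \frac{1}{7} \cdot 0 = 0$)
$f{\left(W \right)} = -6 + 2 W$ ($f{\left(W \right)} = \left(6 - \left(3 + W\right)\right) \left(-2\right) = \left(3 - W\right) \left(-2\right) = -6 + 2 W$)
$P{\left(A,B \right)} = 0$
$\left(-80 + f{\left(7 \right)}\right) P{\left(9,-8 \right)} = \left(-80 + \left(-6 + 2 \cdot 7\right)\right) 0 = \left(-80 + \left(-6 + 14\right)\right) 0 = \left(-80 + 8\right) 0 = \left(-72\right) 0 = 0$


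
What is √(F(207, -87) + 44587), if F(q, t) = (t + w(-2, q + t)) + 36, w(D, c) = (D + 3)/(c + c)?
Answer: √160329615/60 ≈ 211.04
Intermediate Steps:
w(D, c) = (3 + D)/(2*c) (w(D, c) = (3 + D)/((2*c)) = (3 + D)*(1/(2*c)) = (3 + D)/(2*c))
F(q, t) = 36 + t + 1/(2*(q + t)) (F(q, t) = (t + (3 - 2)/(2*(q + t))) + 36 = (t + (½)*1/(q + t)) + 36 = (t + 1/(2*(q + t))) + 36 = 36 + t + 1/(2*(q + t)))
√(F(207, -87) + 44587) = √((½ + (36 - 87)*(207 - 87))/(207 - 87) + 44587) = √((½ - 51*120)/120 + 44587) = √((½ - 6120)/120 + 44587) = √((1/120)*(-12239/2) + 44587) = √(-12239/240 + 44587) = √(10688641/240) = √160329615/60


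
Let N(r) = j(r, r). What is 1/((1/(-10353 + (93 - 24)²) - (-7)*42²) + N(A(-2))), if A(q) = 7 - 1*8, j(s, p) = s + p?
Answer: 5592/69038831 ≈ 8.0998e-5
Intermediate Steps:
j(s, p) = p + s
A(q) = -1 (A(q) = 7 - 8 = -1)
N(r) = 2*r (N(r) = r + r = 2*r)
1/((1/(-10353 + (93 - 24)²) - (-7)*42²) + N(A(-2))) = 1/((1/(-10353 + (93 - 24)²) - (-7)*42²) + 2*(-1)) = 1/((1/(-10353 + 69²) - (-7)*1764) - 2) = 1/((1/(-10353 + 4761) - 1*(-12348)) - 2) = 1/((1/(-5592) + 12348) - 2) = 1/((-1/5592 + 12348) - 2) = 1/(69050015/5592 - 2) = 1/(69038831/5592) = 5592/69038831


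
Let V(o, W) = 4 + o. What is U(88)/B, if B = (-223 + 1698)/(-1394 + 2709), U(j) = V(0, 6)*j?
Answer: 92576/295 ≈ 313.82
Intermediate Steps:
U(j) = 4*j (U(j) = (4 + 0)*j = 4*j)
B = 295/263 (B = 1475/1315 = 1475*(1/1315) = 295/263 ≈ 1.1217)
U(88)/B = (4*88)/(295/263) = 352*(263/295) = 92576/295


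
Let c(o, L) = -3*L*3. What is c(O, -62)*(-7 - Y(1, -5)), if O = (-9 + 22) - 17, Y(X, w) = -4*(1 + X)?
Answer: 558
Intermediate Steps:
Y(X, w) = -4 - 4*X
O = -4 (O = 13 - 17 = -4)
c(o, L) = -9*L
c(O, -62)*(-7 - Y(1, -5)) = (-9*(-62))*(-7 - (-4 - 4*1)) = 558*(-7 - (-4 - 4)) = 558*(-7 - 1*(-8)) = 558*(-7 + 8) = 558*1 = 558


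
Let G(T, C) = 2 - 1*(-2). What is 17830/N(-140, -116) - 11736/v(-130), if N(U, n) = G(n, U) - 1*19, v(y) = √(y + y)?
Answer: -3566/3 + 5868*I*√65/65 ≈ -1188.7 + 727.84*I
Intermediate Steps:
v(y) = √2*√y (v(y) = √(2*y) = √2*√y)
G(T, C) = 4 (G(T, C) = 2 + 2 = 4)
N(U, n) = -15 (N(U, n) = 4 - 1*19 = 4 - 19 = -15)
17830/N(-140, -116) - 11736/v(-130) = 17830/(-15) - 11736*(-I*√65/130) = 17830*(-1/15) - 11736*(-I*√65/130) = -3566/3 - 11736*(-I*√65/130) = -3566/3 - (-5868)*I*√65/65 = -3566/3 + 5868*I*√65/65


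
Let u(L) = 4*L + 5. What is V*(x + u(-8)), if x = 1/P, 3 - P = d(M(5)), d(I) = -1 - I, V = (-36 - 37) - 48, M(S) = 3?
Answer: 22748/7 ≈ 3249.7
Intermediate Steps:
V = -121 (V = -73 - 48 = -121)
u(L) = 5 + 4*L
P = 7 (P = 3 - (-1 - 1*3) = 3 - (-1 - 3) = 3 - 1*(-4) = 3 + 4 = 7)
x = 1/7 ≈ 0.14286
V*(x + u(-8)) = -121*(1/7 + (5 + 4*(-8))) = -121*(1/7 + (5 - 32)) = -121*(1/7 - 27) = -121*(-188/7) = 22748/7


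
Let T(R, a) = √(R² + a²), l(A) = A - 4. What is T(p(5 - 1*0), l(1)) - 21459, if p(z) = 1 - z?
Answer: -21454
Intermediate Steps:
l(A) = -4 + A
T(p(5 - 1*0), l(1)) - 21459 = √((1 - (5 - 1*0))² + (-4 + 1)²) - 21459 = √((1 - (5 + 0))² + (-3)²) - 21459 = √((1 - 1*5)² + 9) - 21459 = √((1 - 5)² + 9) - 21459 = √((-4)² + 9) - 21459 = √(16 + 9) - 21459 = √25 - 21459 = 5 - 21459 = -21454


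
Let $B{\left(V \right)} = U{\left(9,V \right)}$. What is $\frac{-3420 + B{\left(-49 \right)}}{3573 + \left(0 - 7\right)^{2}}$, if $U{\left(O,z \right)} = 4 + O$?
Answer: $- \frac{3407}{3622} \approx -0.94064$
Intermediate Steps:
$B{\left(V \right)} = 13$ ($B{\left(V \right)} = 4 + 9 = 13$)
$\frac{-3420 + B{\left(-49 \right)}}{3573 + \left(0 - 7\right)^{2}} = \frac{-3420 + 13}{3573 + \left(0 - 7\right)^{2}} = - \frac{3407}{3573 + \left(-7\right)^{2}} = - \frac{3407}{3573 + 49} = - \frac{3407}{3622}$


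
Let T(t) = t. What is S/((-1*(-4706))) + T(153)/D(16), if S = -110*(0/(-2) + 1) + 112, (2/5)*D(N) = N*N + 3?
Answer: 721313/3047135 ≈ 0.23672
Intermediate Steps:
D(N) = 15/2 + 5*N²/2 (D(N) = 5*(N*N + 3)/2 = 5*(N² + 3)/2 = 5*(3 + N²)/2 = 15/2 + 5*N²/2)
S = 2 (S = -110*(0*(-½) + 1) + 112 = -110*(0 + 1) + 112 = -110*1 + 112 = -110 + 112 = 2)
S/((-1*(-4706))) + T(153)/D(16) = 2/((-1*(-4706))) + 153/(15/2 + (5/2)*16²) = 2/4706 + 153/(15/2 + (5/2)*256) = 2*(1/4706) + 153/(15/2 + 640) = 1/2353 + 153/(1295/2) = 1/2353 + 153*(2/1295) = 1/2353 + 306/1295 = 721313/3047135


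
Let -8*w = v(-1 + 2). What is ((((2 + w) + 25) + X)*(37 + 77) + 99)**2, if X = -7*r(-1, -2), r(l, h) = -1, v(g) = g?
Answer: 251000649/16 ≈ 1.5688e+7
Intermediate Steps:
w = -1/8 (w = -(-1 + 2)/8 = -1/8*1 = -1/8 ≈ -0.12500)
X = 7 (X = -7*(-1) = 7)
((((2 + w) + 25) + X)*(37 + 77) + 99)**2 = ((((2 - 1/8) + 25) + 7)*(37 + 77) + 99)**2 = (((15/8 + 25) + 7)*114 + 99)**2 = ((215/8 + 7)*114 + 99)**2 = ((271/8)*114 + 99)**2 = (15447/4 + 99)**2 = (15843/4)**2 = 251000649/16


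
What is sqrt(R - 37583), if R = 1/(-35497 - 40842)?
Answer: 3*I*sqrt(24335589330698)/76339 ≈ 193.86*I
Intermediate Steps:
R = -1/76339 (R = 1/(-76339) = -1/76339 ≈ -1.3099e-5)
sqrt(R - 37583) = sqrt(-1/76339 - 37583) = sqrt(-2869048638/76339) = 3*I*sqrt(24335589330698)/76339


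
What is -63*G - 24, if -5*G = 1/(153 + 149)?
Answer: -36177/1510 ≈ -23.958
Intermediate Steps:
G = -1/1510 (G = -1/(5*(153 + 149)) = -⅕/302 = -⅕*1/302 = -1/1510 ≈ -0.00066225)
-63*G - 24 = -63*(-1/1510) - 24 = 63/1510 - 24 = -36177/1510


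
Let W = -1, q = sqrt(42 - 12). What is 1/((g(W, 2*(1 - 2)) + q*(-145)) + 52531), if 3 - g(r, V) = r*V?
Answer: 26266/1379490137 + 145*sqrt(30)/2758980274 ≈ 1.9328e-5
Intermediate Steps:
q = sqrt(30) ≈ 5.4772
g(r, V) = 3 - V*r (g(r, V) = 3 - r*V = 3 - V*r)
1/((g(W, 2*(1 - 2)) + q*(-145)) + 52531) = 1/(((3 - 1*2*(1 - 2)*(-1)) + sqrt(30)*(-145)) + 52531) = 1/(((3 - 1*2*(-1)*(-1)) - 145*sqrt(30)) + 52531) = 1/(((3 - 1*(-2)*(-1)) - 145*sqrt(30)) + 52531) = 1/(((3 - 2) - 145*sqrt(30)) + 52531) = 1/((1 - 145*sqrt(30)) + 52531) = 1/(52532 - 145*sqrt(30))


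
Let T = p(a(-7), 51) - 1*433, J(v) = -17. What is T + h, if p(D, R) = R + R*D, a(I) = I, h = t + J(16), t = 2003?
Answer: 1247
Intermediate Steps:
h = 1986 (h = 2003 - 17 = 1986)
p(D, R) = R + D*R
T = -739 (T = 51*(1 - 7) - 1*433 = 51*(-6) - 433 = -306 - 433 = -739)
T + h = -739 + 1986 = 1247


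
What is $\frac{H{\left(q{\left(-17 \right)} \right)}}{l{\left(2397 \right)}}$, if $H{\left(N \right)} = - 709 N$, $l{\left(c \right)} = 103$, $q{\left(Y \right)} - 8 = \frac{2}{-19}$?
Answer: $- \frac{106350}{1957} \approx -54.343$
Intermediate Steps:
$q{\left(Y \right)} = \frac{150}{19}$ ($q{\left(Y \right)} = 8 + \frac{2}{-19} = 8 + 2 \left(- \frac{1}{19}\right) = 8 - \frac{2}{19} = \frac{150}{19}$)
$\frac{H{\left(q{\left(-17 \right)} \right)}}{l{\left(2397 \right)}} = \frac{\left(-709\right) \frac{150}{19}}{103} = \left(- \frac{106350}{19}\right) \frac{1}{103} = - \frac{106350}{1957}$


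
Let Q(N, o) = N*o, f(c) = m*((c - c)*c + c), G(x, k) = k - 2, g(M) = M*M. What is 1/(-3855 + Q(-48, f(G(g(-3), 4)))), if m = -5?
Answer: -1/3375 ≈ -0.00029630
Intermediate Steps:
g(M) = M²
G(x, k) = -2 + k
f(c) = -5*c (f(c) = -5*((c - c)*c + c) = -5*(0*c + c) = -5*(0 + c) = -5*c)
1/(-3855 + Q(-48, f(G(g(-3), 4)))) = 1/(-3855 - (-240)*(-2 + 4)) = 1/(-3855 - (-240)*2) = 1/(-3855 - 48*(-10)) = 1/(-3855 + 480) = 1/(-3375) = -1/3375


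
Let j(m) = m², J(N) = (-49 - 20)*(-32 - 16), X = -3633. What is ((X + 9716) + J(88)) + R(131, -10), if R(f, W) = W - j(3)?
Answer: 9376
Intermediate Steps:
J(N) = 3312 (J(N) = -69*(-48) = 3312)
R(f, W) = -9 + W (R(f, W) = W - 1*3² = W - 1*9 = W - 9 = -9 + W)
((X + 9716) + J(88)) + R(131, -10) = ((-3633 + 9716) + 3312) + (-9 - 10) = (6083 + 3312) - 19 = 9395 - 19 = 9376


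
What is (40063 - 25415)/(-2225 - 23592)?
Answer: -14648/25817 ≈ -0.56738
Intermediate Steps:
(40063 - 25415)/(-2225 - 23592) = 14648/(-25817) = 14648*(-1/25817) = -14648/25817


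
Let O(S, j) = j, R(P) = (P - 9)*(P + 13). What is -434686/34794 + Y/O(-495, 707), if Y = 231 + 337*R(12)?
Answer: 290066381/12299679 ≈ 23.583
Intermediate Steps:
R(P) = (-9 + P)*(13 + P)
Y = 25506 (Y = 231 + 337*(-117 + 12² + 4*12) = 231 + 337*(-117 + 144 + 48) = 231 + 337*75 = 231 + 25275 = 25506)
-434686/34794 + Y/O(-495, 707) = -434686/34794 + 25506/707 = -434686*1/34794 + 25506*(1/707) = -217343/17397 + 25506/707 = 290066381/12299679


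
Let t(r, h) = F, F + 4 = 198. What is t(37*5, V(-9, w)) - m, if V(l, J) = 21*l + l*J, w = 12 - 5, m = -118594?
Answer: 118788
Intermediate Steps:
F = 194 (F = -4 + 198 = 194)
w = 7
V(l, J) = 21*l + J*l
t(r, h) = 194
t(37*5, V(-9, w)) - m = 194 - 1*(-118594) = 194 + 118594 = 118788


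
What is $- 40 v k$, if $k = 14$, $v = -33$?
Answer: $18480$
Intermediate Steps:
$- 40 v k = \left(-40\right) \left(-33\right) 14 = 1320 \cdot 14 = 18480$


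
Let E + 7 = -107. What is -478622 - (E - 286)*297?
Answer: -359822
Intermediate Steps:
E = -114 (E = -7 - 107 = -114)
-478622 - (E - 286)*297 = -478622 - (-114 - 286)*297 = -478622 - (-400)*297 = -478622 - 1*(-118800) = -478622 + 118800 = -359822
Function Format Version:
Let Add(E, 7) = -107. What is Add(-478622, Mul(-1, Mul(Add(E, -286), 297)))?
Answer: -359822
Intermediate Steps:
E = -114 (E = Add(-7, -107) = -114)
Add(-478622, Mul(-1, Mul(Add(E, -286), 297))) = Add(-478622, Mul(-1, Mul(Add(-114, -286), 297))) = Add(-478622, Mul(-1, Mul(-400, 297))) = Add(-478622, Mul(-1, -118800)) = Add(-478622, 118800) = -359822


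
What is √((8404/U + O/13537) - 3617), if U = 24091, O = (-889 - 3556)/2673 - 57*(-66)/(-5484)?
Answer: I*√28344346269734674461937813868622/88527846856086 ≈ 60.139*I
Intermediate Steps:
O = -5738701/2443122 (O = -4445*1/2673 + 3762*(-1/5484) = -4445/2673 - 627/914 = -5738701/2443122 ≈ -2.3489)
√((8404/U + O/13537) - 3617) = √((8404/24091 - 5738701/2443122/13537) - 3617) = √((8404*(1/24091) - 5738701/2443122*1/13537) - 3617) = √((8404/24091 - 5738701/33072542514) - 3617) = √(277803396241865/796750621704774 - 3617) = √(-2881569195309925693/796750621704774) = I*√28344346269734674461937813868622/88527846856086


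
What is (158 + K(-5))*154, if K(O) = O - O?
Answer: 24332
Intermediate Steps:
K(O) = 0
(158 + K(-5))*154 = (158 + 0)*154 = 158*154 = 24332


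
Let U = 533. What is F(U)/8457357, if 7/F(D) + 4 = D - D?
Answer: -7/33829428 ≈ -2.0692e-7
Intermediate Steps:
F(D) = -7/4 (F(D) = 7/(-4 + (D - D)) = 7/(-4 + 0) = 7/(-4) = 7*(-1/4) = -7/4)
F(U)/8457357 = -7/4/8457357 = -7/4*1/8457357 = -7/33829428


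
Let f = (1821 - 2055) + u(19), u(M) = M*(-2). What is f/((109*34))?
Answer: -8/109 ≈ -0.073395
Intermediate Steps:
u(M) = -2*M
f = -272 (f = (1821 - 2055) - 2*19 = -234 - 38 = -272)
f/((109*34)) = -272/(109*34) = -272/3706 = -272*1/3706 = -8/109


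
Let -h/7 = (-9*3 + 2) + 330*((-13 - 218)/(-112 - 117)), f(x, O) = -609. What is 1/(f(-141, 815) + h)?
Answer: -229/632996 ≈ -0.00036177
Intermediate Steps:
h = -493535/229 (h = -7*((-9*3 + 2) + 330*((-13 - 218)/(-112 - 117))) = -7*((-27 + 2) + 330*(-231/(-229))) = -7*(-25 + 330*(-231*(-1/229))) = -7*(-25 + 330*(231/229)) = -7*(-25 + 76230/229) = -7*70505/229 = -493535/229 ≈ -2155.2)
1/(f(-141, 815) + h) = 1/(-609 - 493535/229) = 1/(-632996/229) = -229/632996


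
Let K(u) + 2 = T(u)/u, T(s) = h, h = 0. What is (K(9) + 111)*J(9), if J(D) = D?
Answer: 981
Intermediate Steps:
T(s) = 0
K(u) = -2 (K(u) = -2 + 0/u = -2 + 0 = -2)
(K(9) + 111)*J(9) = (-2 + 111)*9 = 109*9 = 981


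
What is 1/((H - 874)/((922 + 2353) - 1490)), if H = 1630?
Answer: 85/36 ≈ 2.3611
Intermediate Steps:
1/((H - 874)/((922 + 2353) - 1490)) = 1/((1630 - 874)/((922 + 2353) - 1490)) = 1/(756/(3275 - 1490)) = 1/(756/1785) = 1/(756*(1/1785)) = 1/(36/85) = 85/36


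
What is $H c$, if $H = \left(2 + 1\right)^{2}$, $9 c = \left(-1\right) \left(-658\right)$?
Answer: $658$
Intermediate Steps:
$c = \frac{658}{9}$ ($c = \frac{\left(-1\right) \left(-658\right)}{9} = \frac{1}{9} \cdot 658 = \frac{658}{9} \approx 73.111$)
$H = 9$ ($H = 3^{2} = 9$)
$H c = 9 \cdot \frac{658}{9} = 658$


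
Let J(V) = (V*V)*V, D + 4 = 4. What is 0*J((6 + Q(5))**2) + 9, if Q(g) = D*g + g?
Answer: 9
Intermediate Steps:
D = 0 (D = -4 + 4 = 0)
Q(g) = g (Q(g) = 0*g + g = 0 + g = g)
J(V) = V**3 (J(V) = V**2*V = V**3)
0*J((6 + Q(5))**2) + 9 = 0*((6 + 5)**2)**3 + 9 = 0*(11**2)**3 + 9 = 0*121**3 + 9 = 0*1771561 + 9 = 0 + 9 = 9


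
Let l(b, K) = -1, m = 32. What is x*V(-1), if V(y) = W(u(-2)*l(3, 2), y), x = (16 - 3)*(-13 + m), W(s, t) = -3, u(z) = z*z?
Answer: -741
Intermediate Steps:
u(z) = z²
x = 247 (x = (16 - 3)*(-13 + 32) = 13*19 = 247)
V(y) = -3
x*V(-1) = 247*(-3) = -741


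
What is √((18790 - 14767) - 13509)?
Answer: 3*I*√1054 ≈ 97.396*I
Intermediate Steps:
√((18790 - 14767) - 13509) = √(4023 - 13509) = √(-9486) = 3*I*√1054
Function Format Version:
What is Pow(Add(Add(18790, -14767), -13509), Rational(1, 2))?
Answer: Mul(3, I, Pow(1054, Rational(1, 2))) ≈ Mul(97.396, I)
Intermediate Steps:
Pow(Add(Add(18790, -14767), -13509), Rational(1, 2)) = Pow(Add(4023, -13509), Rational(1, 2)) = Pow(-9486, Rational(1, 2)) = Mul(3, I, Pow(1054, Rational(1, 2)))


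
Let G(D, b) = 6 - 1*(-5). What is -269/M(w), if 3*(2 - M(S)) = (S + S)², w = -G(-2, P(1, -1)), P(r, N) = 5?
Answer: 807/478 ≈ 1.6883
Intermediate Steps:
G(D, b) = 11 (G(D, b) = 6 + 5 = 11)
w = -11 (w = -1*11 = -11)
M(S) = 2 - 4*S²/3 (M(S) = 2 - (S + S)²/3 = 2 - 4*S²/3)
-269/M(w) = -269/(2 - 4/3*(-11)²) = -269/(2 - 4/3*121) = -269/(2 - 484/3) = -269/(-478/3) = -269*(-3/478) = 807/478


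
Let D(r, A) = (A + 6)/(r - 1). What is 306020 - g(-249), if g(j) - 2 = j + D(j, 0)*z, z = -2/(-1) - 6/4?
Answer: 76566753/250 ≈ 3.0627e+5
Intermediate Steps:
D(r, A) = (6 + A)/(-1 + r)
z = ½ (z = -2*(-1) - 6*¼ = 2 - 3/2 = ½ ≈ 0.50000)
g(j) = 2 + j + 3/(-1 + j) (g(j) = 2 + (j + ((6 + 0)/(-1 + j))*(½)) = 2 + (j + (6/(-1 + j))*(½)) = 2 + (j + 3/(-1 + j)) = 2 + j + 3/(-1 + j))
306020 - g(-249) = 306020 - (1 - 249 + (-249)²)/(-1 - 249) = 306020 - (1 - 249 + 62001)/(-250) = 306020 - (-1)*61753/250 = 306020 - 1*(-61753/250) = 306020 + 61753/250 = 76566753/250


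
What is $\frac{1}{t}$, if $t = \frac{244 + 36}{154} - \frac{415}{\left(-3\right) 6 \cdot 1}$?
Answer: $\frac{198}{4925} \approx 0.040203$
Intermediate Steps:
$t = \frac{4925}{198}$ ($t = 280 \cdot \frac{1}{154} - \frac{415}{\left(-18\right) 1} = \frac{20}{11} - \frac{415}{-18} = \frac{20}{11} - - \frac{415}{18} = \frac{20}{11} + \frac{415}{18} = \frac{4925}{198} \approx 24.874$)
$\frac{1}{t} = \frac{1}{\frac{4925}{198}} = \frac{198}{4925}$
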